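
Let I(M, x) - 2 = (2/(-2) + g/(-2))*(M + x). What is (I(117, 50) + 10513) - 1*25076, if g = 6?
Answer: -15229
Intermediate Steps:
I(M, x) = 2 - 4*M - 4*x (I(M, x) = 2 + (2/(-2) + 6/(-2))*(M + x) = 2 + (2*(-1/2) + 6*(-1/2))*(M + x) = 2 + (-1 - 3)*(M + x) = 2 - 4*(M + x) = 2 + (-4*M - 4*x) = 2 - 4*M - 4*x)
(I(117, 50) + 10513) - 1*25076 = ((2 - 4*117 - 4*50) + 10513) - 1*25076 = ((2 - 468 - 200) + 10513) - 25076 = (-666 + 10513) - 25076 = 9847 - 25076 = -15229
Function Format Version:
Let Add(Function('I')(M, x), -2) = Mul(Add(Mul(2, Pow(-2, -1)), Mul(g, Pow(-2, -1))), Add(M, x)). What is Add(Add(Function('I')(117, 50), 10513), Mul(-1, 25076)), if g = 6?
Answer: -15229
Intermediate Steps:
Function('I')(M, x) = Add(2, Mul(-4, M), Mul(-4, x)) (Function('I')(M, x) = Add(2, Mul(Add(Mul(2, Pow(-2, -1)), Mul(6, Pow(-2, -1))), Add(M, x))) = Add(2, Mul(Add(Mul(2, Rational(-1, 2)), Mul(6, Rational(-1, 2))), Add(M, x))) = Add(2, Mul(Add(-1, -3), Add(M, x))) = Add(2, Mul(-4, Add(M, x))) = Add(2, Add(Mul(-4, M), Mul(-4, x))) = Add(2, Mul(-4, M), Mul(-4, x)))
Add(Add(Function('I')(117, 50), 10513), Mul(-1, 25076)) = Add(Add(Add(2, Mul(-4, 117), Mul(-4, 50)), 10513), Mul(-1, 25076)) = Add(Add(Add(2, -468, -200), 10513), -25076) = Add(Add(-666, 10513), -25076) = Add(9847, -25076) = -15229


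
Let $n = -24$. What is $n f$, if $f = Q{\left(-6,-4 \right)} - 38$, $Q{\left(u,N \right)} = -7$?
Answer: $1080$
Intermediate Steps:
$f = -45$ ($f = -7 - 38 = -45$)
$n f = \left(-24\right) \left(-45\right) = 1080$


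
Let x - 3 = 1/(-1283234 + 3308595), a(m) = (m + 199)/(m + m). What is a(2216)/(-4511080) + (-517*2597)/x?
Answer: -55477788527721125815/123958974366848 ≈ -4.4755e+5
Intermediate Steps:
a(m) = (199 + m)/(2*m) (a(m) = (199 + m)/((2*m)) = (199 + m)*(1/(2*m)) = (199 + m)/(2*m))
x = 6076084/2025361 (x = 3 + 1/(-1283234 + 3308595) = 3 + 1/2025361 = 6076084/2025361 ≈ 3.0000)
a(2216)/(-4511080) + (-517*2597)/x = ((½)*(199 + 2216)/2216)/(-4511080) + (-517*2597)/(6076084/2025361) = ((½)*(1/2216)*2415)*(-1/4511080) - 1342649*2025361/6076084 = (2415/4432)*(-1/4511080) - 388478417327/868012 = -69/571231616 - 388478417327/868012 = -55477788527721125815/123958974366848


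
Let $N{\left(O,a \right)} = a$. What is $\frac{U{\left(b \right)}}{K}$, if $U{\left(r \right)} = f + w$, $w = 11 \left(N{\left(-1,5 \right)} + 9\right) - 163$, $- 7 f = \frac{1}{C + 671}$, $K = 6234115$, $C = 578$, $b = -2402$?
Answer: $- \frac{78688}{54504867445} \approx -1.4437 \cdot 10^{-6}$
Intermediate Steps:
$f = - \frac{1}{8743}$ ($f = - \frac{1}{7 \left(578 + 671\right)} = - \frac{1}{7 \cdot 1249} = \left(- \frac{1}{7}\right) \frac{1}{1249} = - \frac{1}{8743} \approx -0.00011438$)
$w = -9$ ($w = 11 \left(5 + 9\right) - 163 = 11 \cdot 14 - 163 = 154 - 163 = -9$)
$U{\left(r \right)} = - \frac{78688}{8743}$ ($U{\left(r \right)} = - \frac{1}{8743} - 9 = - \frac{78688}{8743}$)
$\frac{U{\left(b \right)}}{K} = - \frac{78688}{8743 \cdot 6234115} = \left(- \frac{78688}{8743}\right) \frac{1}{6234115} = - \frac{78688}{54504867445}$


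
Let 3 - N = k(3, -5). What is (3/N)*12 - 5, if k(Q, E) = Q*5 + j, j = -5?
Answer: -71/7 ≈ -10.143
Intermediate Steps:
k(Q, E) = -5 + 5*Q (k(Q, E) = Q*5 - 5 = 5*Q - 5 = -5 + 5*Q)
N = -7 (N = 3 - (-5 + 5*3) = 3 - (-5 + 15) = 3 - 1*10 = 3 - 10 = -7)
(3/N)*12 - 5 = (3/(-7))*12 - 5 = (3*(-1/7))*12 - 5 = -3/7*12 - 5 = -36/7 - 5 = -71/7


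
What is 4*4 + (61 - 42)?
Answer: 35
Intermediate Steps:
4*4 + (61 - 42) = 16 + 19 = 35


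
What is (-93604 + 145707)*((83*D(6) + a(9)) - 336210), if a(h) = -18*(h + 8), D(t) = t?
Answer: -17507545854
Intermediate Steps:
a(h) = -144 - 18*h (a(h) = -18*(8 + h) = -144 - 18*h)
(-93604 + 145707)*((83*D(6) + a(9)) - 336210) = (-93604 + 145707)*((83*6 + (-144 - 18*9)) - 336210) = 52103*((498 + (-144 - 162)) - 336210) = 52103*((498 - 306) - 336210) = 52103*(192 - 336210) = 52103*(-336018) = -17507545854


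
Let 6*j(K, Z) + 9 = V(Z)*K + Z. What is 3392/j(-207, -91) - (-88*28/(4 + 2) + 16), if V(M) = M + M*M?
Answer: 1003664032/2543145 ≈ 394.65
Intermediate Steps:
V(M) = M + M²
j(K, Z) = -3/2 + Z/6 + K*Z*(1 + Z)/6 (j(K, Z) = -3/2 + ((Z*(1 + Z))*K + Z)/6 = -3/2 + (K*Z*(1 + Z) + Z)/6 = -3/2 + (Z + K*Z*(1 + Z))/6 = -3/2 + (Z/6 + K*Z*(1 + Z)/6) = -3/2 + Z/6 + K*Z*(1 + Z)/6)
3392/j(-207, -91) - (-88*28/(4 + 2) + 16) = 3392/(-3/2 + (⅙)*(-91) + (⅙)*(-207)*(-91)*(1 - 91)) - (-88*28/(4 + 2) + 16) = 3392/(-3/2 - 91/6 + (⅙)*(-207)*(-91)*(-90)) - (-88*28/6 + 16) = 3392/(-3/2 - 91/6 - 282555) - (-44*28/3 + 16) = 3392/(-847715/3) - (-88*14/3 + 16) = 3392*(-3/847715) - (-1232/3 + 16) = -10176/847715 - 1*(-1184/3) = -10176/847715 + 1184/3 = 1003664032/2543145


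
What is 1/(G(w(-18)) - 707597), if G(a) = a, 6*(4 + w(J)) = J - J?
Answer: -1/707601 ≈ -1.4132e-6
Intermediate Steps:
w(J) = -4 (w(J) = -4 + (J - J)/6 = -4 + (⅙)*0 = -4 + 0 = -4)
1/(G(w(-18)) - 707597) = 1/(-4 - 707597) = 1/(-707601) = -1/707601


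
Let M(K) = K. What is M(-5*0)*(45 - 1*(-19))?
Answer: 0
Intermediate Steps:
M(-5*0)*(45 - 1*(-19)) = (-5*0)*(45 - 1*(-19)) = 0*(45 + 19) = 0*64 = 0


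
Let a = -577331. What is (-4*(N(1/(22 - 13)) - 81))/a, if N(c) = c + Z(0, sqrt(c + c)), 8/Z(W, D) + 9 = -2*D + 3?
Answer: -233936/410482341 + 48*sqrt(2)/45609149 ≈ -0.00056842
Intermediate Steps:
Z(W, D) = 8/(-6 - 2*D) (Z(W, D) = 8/(-9 + (-2*D + 3)) = 8/(-9 + (3 - 2*D)) = 8/(-6 - 2*D))
N(c) = c - 4/(3 + sqrt(2)*sqrt(c)) (N(c) = c - 4/(3 + sqrt(c + c)) = c - 4/(3 + sqrt(2*c)) = c - 4/(3 + sqrt(2)*sqrt(c)))
(-4*(N(1/(22 - 13)) - 81))/a = -4*((1/(22 - 13) - 4/(3 + sqrt(2)*sqrt(1/(22 - 13)))) - 81)/(-577331) = -4*((1/9 - 4/(3 + sqrt(2)*sqrt(1/9))) - 81)*(-1/577331) = -4*((1/9 - 4/(3 + sqrt(2)*(1/3))) - 81)*(-1/577331) = -4*((1/9 - 4/(3 + sqrt(2)/3)) - 81)*(-1/577331) = -4*(-728/9 - 4/(3 + sqrt(2)/3))*(-1/577331) = (2912/9 + 16/(3 + sqrt(2)/3))*(-1/577331) = -2912/5195979 - 16/(577331*(3 + sqrt(2)/3))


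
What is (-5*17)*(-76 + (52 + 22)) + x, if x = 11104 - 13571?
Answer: -2297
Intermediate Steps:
x = -2467
(-5*17)*(-76 + (52 + 22)) + x = (-5*17)*(-76 + (52 + 22)) - 2467 = -85*(-76 + 74) - 2467 = -85*(-2) - 2467 = 170 - 2467 = -2297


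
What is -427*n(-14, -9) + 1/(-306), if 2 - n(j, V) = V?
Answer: -1437283/306 ≈ -4697.0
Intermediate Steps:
n(j, V) = 2 - V
-427*n(-14, -9) + 1/(-306) = -427*(2 - 1*(-9)) + 1/(-306) = -427*(2 + 9) - 1/306 = -427*11 - 1/306 = -4697 - 1/306 = -1437283/306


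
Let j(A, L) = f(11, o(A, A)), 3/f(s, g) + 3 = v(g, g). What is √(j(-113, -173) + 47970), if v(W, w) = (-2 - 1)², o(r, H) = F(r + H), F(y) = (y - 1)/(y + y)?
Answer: √191882/2 ≈ 219.02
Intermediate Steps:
F(y) = (-1 + y)/(2*y) (F(y) = (-1 + y)/((2*y)) = (-1 + y)*(1/(2*y)) = (-1 + y)/(2*y))
o(r, H) = (-1 + H + r)/(2*(H + r)) (o(r, H) = (-1 + (r + H))/(2*(r + H)) = (-1 + (H + r))/(2*(H + r)) = (-1 + H + r)/(2*(H + r)))
v(W, w) = 9 (v(W, w) = (-3)² = 9)
f(s, g) = ½ (f(s, g) = 3/(-3 + 9) = 3/6 = 3*(⅙) = ½)
j(A, L) = ½
√(j(-113, -173) + 47970) = √(½ + 47970) = √(95941/2) = √191882/2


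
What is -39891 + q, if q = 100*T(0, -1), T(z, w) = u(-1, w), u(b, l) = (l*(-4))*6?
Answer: -37491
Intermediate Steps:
u(b, l) = -24*l (u(b, l) = -4*l*6 = -24*l)
T(z, w) = -24*w
q = 2400 (q = 100*(-24*(-1)) = 100*24 = 2400)
-39891 + q = -39891 + 2400 = -37491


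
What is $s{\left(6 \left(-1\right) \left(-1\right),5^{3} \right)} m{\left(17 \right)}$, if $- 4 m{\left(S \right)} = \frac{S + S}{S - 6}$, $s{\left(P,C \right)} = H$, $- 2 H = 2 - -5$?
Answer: $\frac{119}{44} \approx 2.7045$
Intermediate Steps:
$H = - \frac{7}{2}$ ($H = - \frac{2 - -5}{2} = - \frac{2 + 5}{2} = \left(- \frac{1}{2}\right) 7 = - \frac{7}{2} \approx -3.5$)
$s{\left(P,C \right)} = - \frac{7}{2}$
$m{\left(S \right)} = - \frac{S}{2 \left(-6 + S\right)}$ ($m{\left(S \right)} = - \frac{\left(S + S\right) \frac{1}{S - 6}}{4} = - \frac{2 S \frac{1}{-6 + S}}{4} = - \frac{S}{2 \left(-6 + S\right)}$)
$s{\left(6 \left(-1\right) \left(-1\right),5^{3} \right)} m{\left(17 \right)} = - \frac{7 \left(\left(-1\right) 17 \frac{1}{-12 + 2 \cdot 17}\right)}{2} = - \frac{7 \left(\left(-1\right) 17 \frac{1}{-12 + 34}\right)}{2} = - \frac{7 \left(\left(-1\right) 17 \cdot \frac{1}{22}\right)}{2} = \left(- \frac{7}{2}\right) \left(- \frac{17}{22}\right) = \frac{119}{44}$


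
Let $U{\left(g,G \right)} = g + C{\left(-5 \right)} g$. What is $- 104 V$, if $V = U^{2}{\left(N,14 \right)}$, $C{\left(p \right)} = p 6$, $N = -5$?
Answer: $-2186600$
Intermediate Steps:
$C{\left(p \right)} = 6 p$
$U{\left(g,G \right)} = - 29 g$ ($U{\left(g,G \right)} = g + 6 \left(-5\right) g = g - 30 g = - 29 g$)
$V = 21025$ ($V = \left(\left(-29\right) \left(-5\right)\right)^{2} = 145^{2} = 21025$)
$- 104 V = \left(-104\right) 21025 = -2186600$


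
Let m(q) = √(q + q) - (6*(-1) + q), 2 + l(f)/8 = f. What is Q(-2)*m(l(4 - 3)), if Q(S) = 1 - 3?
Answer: -28 - 8*I ≈ -28.0 - 8.0*I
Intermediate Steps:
l(f) = -16 + 8*f
Q(S) = -2
m(q) = 6 - q + √2*√q (m(q) = √(2*q) - (-6 + q) = √2*√q + (6 - q) = 6 - q + √2*√q)
Q(-2)*m(l(4 - 3)) = -2*(6 - (-16 + 8*(4 - 3)) + √2*√(-16 + 8*(4 - 3))) = -2*(6 - (-16 + 8*1) + √2*√(-16 + 8*1)) = -2*(6 - (-16 + 8) + √2*√(-16 + 8)) = -2*(6 - 1*(-8) + √2*√(-8)) = -2*(6 + 8 + √2*(2*I*√2)) = -2*(6 + 8 + 4*I) = -2*(14 + 4*I) = -28 - 8*I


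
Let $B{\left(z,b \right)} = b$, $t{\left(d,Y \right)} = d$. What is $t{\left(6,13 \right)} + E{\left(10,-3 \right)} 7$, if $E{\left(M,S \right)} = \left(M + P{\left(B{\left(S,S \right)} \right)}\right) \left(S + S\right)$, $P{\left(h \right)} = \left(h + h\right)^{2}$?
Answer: $-1926$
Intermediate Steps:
$P{\left(h \right)} = 4 h^{2}$ ($P{\left(h \right)} = \left(2 h\right)^{2} = 4 h^{2}$)
$E{\left(M,S \right)} = 2 S \left(M + 4 S^{2}\right)$ ($E{\left(M,S \right)} = \left(M + 4 S^{2}\right) \left(S + S\right) = \left(M + 4 S^{2}\right) 2 S = 2 S \left(M + 4 S^{2}\right)$)
$t{\left(6,13 \right)} + E{\left(10,-3 \right)} 7 = 6 + 2 \left(-3\right) \left(10 + 4 \left(-3\right)^{2}\right) 7 = 6 + 2 \left(-3\right) \left(10 + 4 \cdot 9\right) 7 = 6 + 2 \left(-3\right) \left(10 + 36\right) 7 = 6 + 2 \left(-3\right) 46 \cdot 7 = 6 - 1932 = -1926$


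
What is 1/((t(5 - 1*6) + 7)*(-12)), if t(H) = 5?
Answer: -1/144 ≈ -0.0069444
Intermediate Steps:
1/((t(5 - 1*6) + 7)*(-12)) = 1/((5 + 7)*(-12)) = 1/(12*(-12)) = 1/(-144) = -1/144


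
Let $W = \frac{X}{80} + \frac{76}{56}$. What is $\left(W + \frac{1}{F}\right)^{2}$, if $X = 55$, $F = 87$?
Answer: $\frac{401401225}{94945536} \approx 4.2277$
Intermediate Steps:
$W = \frac{229}{112}$ ($W = \frac{55}{80} + \frac{76}{56} = 55 \cdot \frac{1}{80} + 76 \cdot \frac{1}{56} = \frac{11}{16} + \frac{19}{14} = \frac{229}{112} \approx 2.0446$)
$\left(W + \frac{1}{F}\right)^{2} = \left(\frac{229}{112} + \frac{1}{87}\right)^{2} = \left(\frac{20035}{9744}\right)^{2} = \frac{401401225}{94945536}$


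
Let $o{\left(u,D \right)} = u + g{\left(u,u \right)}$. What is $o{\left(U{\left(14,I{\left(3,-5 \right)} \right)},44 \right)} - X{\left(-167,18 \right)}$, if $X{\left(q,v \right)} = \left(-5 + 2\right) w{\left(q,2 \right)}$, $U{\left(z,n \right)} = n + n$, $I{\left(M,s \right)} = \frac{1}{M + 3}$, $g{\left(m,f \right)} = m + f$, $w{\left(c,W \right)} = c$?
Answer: $-500$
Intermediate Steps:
$g{\left(m,f \right)} = f + m$
$I{\left(M,s \right)} = \frac{1}{3 + M}$
$U{\left(z,n \right)} = 2 n$
$X{\left(q,v \right)} = - 3 q$ ($X{\left(q,v \right)} = \left(-5 + 2\right) q = - 3 q$)
$o{\left(u,D \right)} = 3 u$ ($o{\left(u,D \right)} = u + \left(u + u\right) = u + 2 u = 3 u$)
$o{\left(U{\left(14,I{\left(3,-5 \right)} \right)},44 \right)} - X{\left(-167,18 \right)} = 3 \frac{2}{3 + 3} - \left(-3\right) \left(-167\right) = 3 \cdot \frac{2}{6} - 501 = 3 \cdot 2 \cdot \frac{1}{6} - 501 = 3 \cdot \frac{1}{3} - 501 = 1 - 501 = -500$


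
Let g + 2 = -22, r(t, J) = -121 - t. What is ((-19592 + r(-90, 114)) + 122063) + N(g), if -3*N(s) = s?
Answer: 102448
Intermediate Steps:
g = -24 (g = -2 - 22 = -24)
N(s) = -s/3
((-19592 + r(-90, 114)) + 122063) + N(g) = ((-19592 + (-121 - 1*(-90))) + 122063) - ⅓*(-24) = ((-19592 + (-121 + 90)) + 122063) + 8 = ((-19592 - 31) + 122063) + 8 = (-19623 + 122063) + 8 = 102440 + 8 = 102448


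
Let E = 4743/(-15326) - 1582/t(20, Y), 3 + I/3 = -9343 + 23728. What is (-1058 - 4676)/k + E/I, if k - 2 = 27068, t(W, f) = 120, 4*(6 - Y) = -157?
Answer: -11391712240553/53700566951160 ≈ -0.21213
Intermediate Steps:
Y = 181/4 (Y = 6 - ¼*(-157) = 6 + 157/4 = 181/4 ≈ 45.250)
I = 43146 (I = -9 + 3*(-9343 + 23728) = -9 + 3*14385 = -9 + 43155 = 43146)
k = 27070 (k = 2 + 27068 = 27070)
E = -6203723/459780 (E = 4743/(-15326) - 1582/120 = 4743*(-1/15326) - 1582*1/120 = -4743/15326 - 791/60 = -6203723/459780 ≈ -13.493)
(-1058 - 4676)/k + E/I = (-1058 - 4676)/27070 - 6203723/459780/43146 = -5734*1/27070 - 6203723/459780*1/43146 = -2867/13535 - 6203723/19837667880 = -11391712240553/53700566951160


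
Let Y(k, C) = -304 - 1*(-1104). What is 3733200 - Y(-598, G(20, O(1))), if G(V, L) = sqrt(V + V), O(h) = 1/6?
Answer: 3732400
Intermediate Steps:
O(h) = 1/6
G(V, L) = sqrt(2)*sqrt(V) (G(V, L) = sqrt(2*V) = sqrt(2)*sqrt(V))
Y(k, C) = 800 (Y(k, C) = -304 + 1104 = 800)
3733200 - Y(-598, G(20, O(1))) = 3733200 - 1*800 = 3733200 - 800 = 3732400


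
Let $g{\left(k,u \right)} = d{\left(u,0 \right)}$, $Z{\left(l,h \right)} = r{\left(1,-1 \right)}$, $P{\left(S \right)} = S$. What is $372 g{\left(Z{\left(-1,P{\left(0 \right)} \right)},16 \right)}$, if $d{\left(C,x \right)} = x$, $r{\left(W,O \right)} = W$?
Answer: $0$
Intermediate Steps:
$Z{\left(l,h \right)} = 1$
$g{\left(k,u \right)} = 0$
$372 g{\left(Z{\left(-1,P{\left(0 \right)} \right)},16 \right)} = 372 \cdot 0 = 0$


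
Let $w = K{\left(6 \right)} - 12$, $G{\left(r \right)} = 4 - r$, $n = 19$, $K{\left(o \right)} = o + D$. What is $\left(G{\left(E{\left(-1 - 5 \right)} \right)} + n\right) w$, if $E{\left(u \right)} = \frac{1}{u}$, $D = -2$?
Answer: $- \frac{556}{3} \approx -185.33$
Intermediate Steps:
$K{\left(o \right)} = -2 + o$ ($K{\left(o \right)} = o - 2 = -2 + o$)
$w = -8$ ($w = \left(-2 + 6\right) - 12 = 4 - 12 = -8$)
$\left(G{\left(E{\left(-1 - 5 \right)} \right)} + n\right) w = \left(\left(4 - \frac{1}{-1 - 5}\right) + 19\right) \left(-8\right) = \left(\left(4 - \frac{1}{-6}\right) + 19\right) \left(-8\right) = \left(\left(4 - - \frac{1}{6}\right) + 19\right) \left(-8\right) = \left(\left(4 + \frac{1}{6}\right) + 19\right) \left(-8\right) = \left(\frac{25}{6} + 19\right) \left(-8\right) = \frac{139}{6} \left(-8\right) = - \frac{556}{3}$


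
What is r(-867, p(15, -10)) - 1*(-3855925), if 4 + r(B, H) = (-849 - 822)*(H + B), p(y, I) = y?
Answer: 5279613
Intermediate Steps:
r(B, H) = -4 - 1671*B - 1671*H (r(B, H) = -4 + (-849 - 822)*(H + B) = -4 - 1671*(B + H) = -4 + (-1671*B - 1671*H) = -4 - 1671*B - 1671*H)
r(-867, p(15, -10)) - 1*(-3855925) = (-4 - 1671*(-867) - 1671*15) - 1*(-3855925) = (-4 + 1448757 - 25065) + 3855925 = 1423688 + 3855925 = 5279613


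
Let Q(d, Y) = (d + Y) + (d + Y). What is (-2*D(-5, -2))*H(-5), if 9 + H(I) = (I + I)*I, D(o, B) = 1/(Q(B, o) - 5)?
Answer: 82/19 ≈ 4.3158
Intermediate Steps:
Q(d, Y) = 2*Y + 2*d (Q(d, Y) = (Y + d) + (Y + d) = 2*Y + 2*d)
D(o, B) = 1/(-5 + 2*B + 2*o) (D(o, B) = 1/((2*o + 2*B) - 5) = 1/((2*B + 2*o) - 5) = 1/(-5 + 2*B + 2*o))
H(I) = -9 + 2*I² (H(I) = -9 + (I + I)*I = -9 + (2*I)*I = -9 + 2*I²)
(-2*D(-5, -2))*H(-5) = (-2/(-5 + 2*(-2) + 2*(-5)))*(-9 + 2*(-5)²) = (-2/(-5 - 4 - 10))*(-9 + 2*25) = (-2/(-19))*(-9 + 50) = -2*(-1/19)*41 = (2/19)*41 = 82/19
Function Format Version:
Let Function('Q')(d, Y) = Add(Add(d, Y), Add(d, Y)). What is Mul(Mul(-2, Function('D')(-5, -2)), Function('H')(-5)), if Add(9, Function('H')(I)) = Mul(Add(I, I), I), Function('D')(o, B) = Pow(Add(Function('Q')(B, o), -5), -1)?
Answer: Rational(82, 19) ≈ 4.3158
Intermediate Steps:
Function('Q')(d, Y) = Add(Mul(2, Y), Mul(2, d)) (Function('Q')(d, Y) = Add(Add(Y, d), Add(Y, d)) = Add(Mul(2, Y), Mul(2, d)))
Function('D')(o, B) = Pow(Add(-5, Mul(2, B), Mul(2, o)), -1) (Function('D')(o, B) = Pow(Add(Add(Mul(2, o), Mul(2, B)), -5), -1) = Pow(Add(Add(Mul(2, B), Mul(2, o)), -5), -1) = Pow(Add(-5, Mul(2, B), Mul(2, o)), -1))
Function('H')(I) = Add(-9, Mul(2, Pow(I, 2))) (Function('H')(I) = Add(-9, Mul(Add(I, I), I)) = Add(-9, Mul(Mul(2, I), I)) = Add(-9, Mul(2, Pow(I, 2))))
Mul(Mul(-2, Function('D')(-5, -2)), Function('H')(-5)) = Mul(Mul(-2, Pow(Add(-5, Mul(2, -2), Mul(2, -5)), -1)), Add(-9, Mul(2, Pow(-5, 2)))) = Mul(Mul(-2, Pow(Add(-5, -4, -10), -1)), Add(-9, Mul(2, 25))) = Mul(Mul(-2, Pow(-19, -1)), Add(-9, 50)) = Mul(Mul(-2, Rational(-1, 19)), 41) = Mul(Rational(2, 19), 41) = Rational(82, 19)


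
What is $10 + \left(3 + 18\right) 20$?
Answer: $430$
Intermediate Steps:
$10 + \left(3 + 18\right) 20 = 10 + 21 \cdot 20 = 10 + 420 = 430$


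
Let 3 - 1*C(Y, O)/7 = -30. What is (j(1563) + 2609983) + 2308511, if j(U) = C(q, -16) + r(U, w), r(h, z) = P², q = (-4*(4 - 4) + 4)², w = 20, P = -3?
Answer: 4918734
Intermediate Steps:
q = 16 (q = (-4*0 + 4)² = (0 + 4)² = 4² = 16)
r(h, z) = 9 (r(h, z) = (-3)² = 9)
C(Y, O) = 231 (C(Y, O) = 21 - 7*(-30) = 21 + 210 = 231)
j(U) = 240 (j(U) = 231 + 9 = 240)
(j(1563) + 2609983) + 2308511 = (240 + 2609983) + 2308511 = 2610223 + 2308511 = 4918734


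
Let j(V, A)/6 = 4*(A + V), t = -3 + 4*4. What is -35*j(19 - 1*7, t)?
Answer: -21000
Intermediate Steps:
t = 13 (t = -3 + 16 = 13)
j(V, A) = 24*A + 24*V (j(V, A) = 6*(4*(A + V)) = 6*(4*A + 4*V) = 24*A + 24*V)
-35*j(19 - 1*7, t) = -35*(24*13 + 24*(19 - 1*7)) = -35*(312 + 24*(19 - 7)) = -35*(312 + 24*12) = -35*(312 + 288) = -35*600 = -21000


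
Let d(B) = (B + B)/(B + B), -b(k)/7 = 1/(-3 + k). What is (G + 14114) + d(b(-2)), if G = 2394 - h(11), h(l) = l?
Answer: 16498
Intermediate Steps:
b(k) = -7/(-3 + k)
G = 2383 (G = 2394 - 1*11 = 2394 - 11 = 2383)
d(B) = 1 (d(B) = (2*B)/((2*B)) = (2*B)*(1/(2*B)) = 1)
(G + 14114) + d(b(-2)) = (2383 + 14114) + 1 = 16497 + 1 = 16498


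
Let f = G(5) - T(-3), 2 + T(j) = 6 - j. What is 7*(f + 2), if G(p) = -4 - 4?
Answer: -91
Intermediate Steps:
G(p) = -8
T(j) = 4 - j (T(j) = -2 + (6 - j) = 4 - j)
f = -15 (f = -8 - (4 - 1*(-3)) = -8 - (4 + 3) = -8 - 1*7 = -8 - 7 = -15)
7*(f + 2) = 7*(-15 + 2) = 7*(-13) = -91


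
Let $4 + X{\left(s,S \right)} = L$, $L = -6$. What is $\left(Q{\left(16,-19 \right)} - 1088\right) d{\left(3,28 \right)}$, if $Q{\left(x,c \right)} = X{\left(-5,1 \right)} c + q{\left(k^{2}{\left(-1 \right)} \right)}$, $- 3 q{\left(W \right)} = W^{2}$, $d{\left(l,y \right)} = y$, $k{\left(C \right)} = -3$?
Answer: $-25900$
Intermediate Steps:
$X{\left(s,S \right)} = -10$ ($X{\left(s,S \right)} = -4 - 6 = -10$)
$q{\left(W \right)} = - \frac{W^{2}}{3}$
$Q{\left(x,c \right)} = -27 - 10 c$ ($Q{\left(x,c \right)} = - 10 c - \frac{\left(\left(-3\right)^{2}\right)^{2}}{3} = - 10 c - \frac{9^{2}}{3} = - 10 c - 27 = -27 - 10 c$)
$\left(Q{\left(16,-19 \right)} - 1088\right) d{\left(3,28 \right)} = \left(\left(-27 - -190\right) - 1088\right) 28 = \left(\left(-27 + 190\right) - 1088\right) 28 = \left(163 - 1088\right) 28 = \left(-925\right) 28 = -25900$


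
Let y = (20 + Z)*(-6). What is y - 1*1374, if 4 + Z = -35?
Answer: -1260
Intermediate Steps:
Z = -39 (Z = -4 - 35 = -39)
y = 114 (y = (20 - 39)*(-6) = -19*(-6) = 114)
y - 1*1374 = 114 - 1*1374 = 114 - 1374 = -1260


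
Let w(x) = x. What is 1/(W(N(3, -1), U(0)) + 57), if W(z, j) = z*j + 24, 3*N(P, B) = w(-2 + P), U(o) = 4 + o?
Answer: 3/247 ≈ 0.012146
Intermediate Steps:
N(P, B) = -⅔ + P/3 (N(P, B) = (-2 + P)/3 = -⅔ + P/3)
W(z, j) = 24 + j*z (W(z, j) = j*z + 24 = 24 + j*z)
1/(W(N(3, -1), U(0)) + 57) = 1/((24 + (4 + 0)*(-⅔ + (⅓)*3)) + 57) = 1/((24 + 4*(-⅔ + 1)) + 57) = 1/((24 + 4*(⅓)) + 57) = 1/((24 + 4/3) + 57) = 1/(76/3 + 57) = 1/(247/3) = 3/247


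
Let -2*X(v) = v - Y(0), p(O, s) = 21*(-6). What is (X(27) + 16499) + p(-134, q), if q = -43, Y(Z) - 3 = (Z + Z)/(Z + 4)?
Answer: 16361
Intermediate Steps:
Y(Z) = 3 + 2*Z/(4 + Z) (Y(Z) = 3 + (Z + Z)/(Z + 4) = 3 + (2*Z)/(4 + Z) = 3 + 2*Z/(4 + Z))
p(O, s) = -126
X(v) = 3/2 - v/2 (X(v) = -(v - (12 + 5*0)/(4 + 0))/2 = -(v - (12 + 0)/4)/2 = -(v - 12/4)/2 = -(v - 1*3)/2 = -(v - 3)/2 = -(-3 + v)/2 = 3/2 - v/2)
(X(27) + 16499) + p(-134, q) = ((3/2 - 1/2*27) + 16499) - 126 = ((3/2 - 27/2) + 16499) - 126 = (-12 + 16499) - 126 = 16487 - 126 = 16361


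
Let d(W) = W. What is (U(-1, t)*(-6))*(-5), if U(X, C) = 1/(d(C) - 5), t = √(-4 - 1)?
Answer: -5 - I*√5 ≈ -5.0 - 2.2361*I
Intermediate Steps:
t = I*√5 (t = √(-5) = I*√5 ≈ 2.2361*I)
U(X, C) = 1/(-5 + C) (U(X, C) = 1/(C - 5) = 1/(-5 + C))
(U(-1, t)*(-6))*(-5) = (-6/(-5 + I*√5))*(-5) = -6/(-5 + I*√5)*(-5) = 30/(-5 + I*√5)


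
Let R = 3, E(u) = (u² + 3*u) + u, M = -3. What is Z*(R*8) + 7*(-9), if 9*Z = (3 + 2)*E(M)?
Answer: -103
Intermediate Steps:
E(u) = u² + 4*u
Z = -5/3 (Z = ((3 + 2)*(-3*(4 - 3)))/9 = (5*(-3*1))/9 = (5*(-3))/9 = (⅑)*(-15) = -5/3 ≈ -1.6667)
Z*(R*8) + 7*(-9) = -5*8 + 7*(-9) = -5/3*24 - 63 = -40 - 63 = -103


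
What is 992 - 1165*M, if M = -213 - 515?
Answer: 849112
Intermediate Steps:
M = -728
992 - 1165*M = 992 - 1165*(-728) = 992 + 848120 = 849112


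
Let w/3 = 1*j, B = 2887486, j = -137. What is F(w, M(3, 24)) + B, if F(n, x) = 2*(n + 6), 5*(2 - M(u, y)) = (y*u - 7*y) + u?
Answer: 2886676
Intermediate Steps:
M(u, y) = 2 - u/5 + 7*y/5 - u*y/5 (M(u, y) = 2 - ((y*u - 7*y) + u)/5 = 2 - ((u*y - 7*y) + u)/5 = 2 - ((-7*y + u*y) + u)/5 = 2 - (u - 7*y + u*y)/5 = 2 + (-u/5 + 7*y/5 - u*y/5) = 2 - u/5 + 7*y/5 - u*y/5)
w = -411 (w = 3*(1*(-137)) = 3*(-137) = -411)
F(n, x) = 12 + 2*n (F(n, x) = 2*(6 + n) = 12 + 2*n)
F(w, M(3, 24)) + B = (12 + 2*(-411)) + 2887486 = (12 - 822) + 2887486 = -810 + 2887486 = 2886676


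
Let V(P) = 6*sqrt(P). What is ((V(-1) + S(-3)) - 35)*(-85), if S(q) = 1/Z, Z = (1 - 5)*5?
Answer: 11917/4 - 510*I ≈ 2979.3 - 510.0*I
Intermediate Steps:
Z = -20 (Z = -4*5 = -20)
S(q) = -1/20 (S(q) = 1/(-20) = -1/20)
((V(-1) + S(-3)) - 35)*(-85) = ((6*sqrt(-1) - 1/20) - 35)*(-85) = ((6*I - 1/20) - 35)*(-85) = ((-1/20 + 6*I) - 35)*(-85) = (-701/20 + 6*I)*(-85) = 11917/4 - 510*I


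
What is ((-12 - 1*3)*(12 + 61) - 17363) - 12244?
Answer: -30702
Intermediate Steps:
((-12 - 1*3)*(12 + 61) - 17363) - 12244 = ((-12 - 3)*73 - 17363) - 12244 = (-15*73 - 17363) - 12244 = (-1095 - 17363) - 12244 = -18458 - 12244 = -30702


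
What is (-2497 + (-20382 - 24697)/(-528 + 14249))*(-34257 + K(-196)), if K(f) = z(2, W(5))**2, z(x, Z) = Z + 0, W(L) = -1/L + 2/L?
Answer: 29380838016384/343025 ≈ 8.5652e+7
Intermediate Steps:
W(L) = 1/L
z(x, Z) = Z
K(f) = 1/25 (K(f) = (1/5)**2 = 1/25)
(-2497 + (-20382 - 24697)/(-528 + 14249))*(-34257 + K(-196)) = (-2497 + (-20382 - 24697)/(-528 + 14249))*(-34257 + 1/25) = (-2497 - 45079/13721)*(-856424/25) = -34306416/13721*(-856424/25) = 29380838016384/343025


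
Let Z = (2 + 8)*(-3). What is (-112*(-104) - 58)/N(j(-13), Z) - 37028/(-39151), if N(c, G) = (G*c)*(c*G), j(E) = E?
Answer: 608571889/595486710 ≈ 1.0220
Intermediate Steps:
Z = -30 (Z = 10*(-3) = -30)
N(c, G) = G²*c² (N(c, G) = (G*c)*(G*c) = G²*c²)
(-112*(-104) - 58)/N(j(-13), Z) - 37028/(-39151) = (-112*(-104) - 58)/(((-30)²*(-13)²)) - 37028/(-39151) = (11648 - 58)/((900*169)) - 37028*(-1/39151) = 11590/152100 + 37028/39151 = 11590*(1/152100) + 37028/39151 = 1159/15210 + 37028/39151 = 608571889/595486710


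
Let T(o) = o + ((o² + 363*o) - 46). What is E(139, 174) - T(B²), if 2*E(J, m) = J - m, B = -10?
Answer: -92743/2 ≈ -46372.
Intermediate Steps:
E(J, m) = J/2 - m/2 (E(J, m) = (J - m)/2 = J/2 - m/2)
T(o) = -46 + o² + 364*o (T(o) = o + (-46 + o² + 363*o) = -46 + o² + 364*o)
E(139, 174) - T(B²) = ((½)*139 - ½*174) - (-46 + ((-10)²)² + 364*(-10)²) = (139/2 - 87) - (-46 + 100² + 364*100) = -35/2 - (-46 + 10000 + 36400) = -35/2 - 1*46354 = -35/2 - 46354 = -92743/2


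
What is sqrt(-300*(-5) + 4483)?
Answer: sqrt(5983) ≈ 77.350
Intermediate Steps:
sqrt(-300*(-5) + 4483) = sqrt(1500 + 4483) = sqrt(5983)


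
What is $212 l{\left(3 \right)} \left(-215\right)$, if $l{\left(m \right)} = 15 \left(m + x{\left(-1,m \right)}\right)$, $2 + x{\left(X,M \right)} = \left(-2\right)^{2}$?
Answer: $-3418500$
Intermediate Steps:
$x{\left(X,M \right)} = 2$ ($x{\left(X,M \right)} = -2 + \left(-2\right)^{2} = -2 + 4 = 2$)
$l{\left(m \right)} = 30 + 15 m$ ($l{\left(m \right)} = 15 \left(m + 2\right) = 15 \left(2 + m\right) = 30 + 15 m$)
$212 l{\left(3 \right)} \left(-215\right) = 212 \left(30 + 15 \cdot 3\right) \left(-215\right) = 212 \left(30 + 45\right) \left(-215\right) = 212 \cdot 75 \left(-215\right) = 15900 \left(-215\right) = -3418500$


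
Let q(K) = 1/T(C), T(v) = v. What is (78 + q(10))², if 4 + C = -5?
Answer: 491401/81 ≈ 6066.7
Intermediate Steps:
C = -9 (C = -4 - 5 = -9)
q(K) = -⅑ (q(K) = 1/(-9) = -⅑)
(78 + q(10))² = (78 - ⅑)² = (701/9)² = 491401/81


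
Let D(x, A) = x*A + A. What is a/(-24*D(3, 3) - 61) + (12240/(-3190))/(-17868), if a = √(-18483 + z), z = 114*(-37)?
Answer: 102/474991 - I*√22701/349 ≈ 0.00021474 - 0.43172*I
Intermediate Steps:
z = -4218
D(x, A) = A + A*x (D(x, A) = A*x + A = A + A*x)
a = I*√22701 (a = √(-18483 - 4218) = √(-22701) = I*√22701 ≈ 150.67*I)
a/(-24*D(3, 3) - 61) + (12240/(-3190))/(-17868) = (I*√22701)/(-72*(1 + 3) - 61) + (12240/(-3190))/(-17868) = (I*√22701)/(-72*4 - 61) + (12240*(-1/3190))*(-1/17868) = (I*√22701)/(-24*12 - 61) - 1224/319*(-1/17868) = (I*√22701)/(-288 - 61) + 102/474991 = (I*√22701)/(-349) + 102/474991 = (I*√22701)*(-1/349) + 102/474991 = -I*√22701/349 + 102/474991 = 102/474991 - I*√22701/349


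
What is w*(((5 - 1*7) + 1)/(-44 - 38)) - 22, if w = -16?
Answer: -910/41 ≈ -22.195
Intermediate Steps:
w*(((5 - 1*7) + 1)/(-44 - 38)) - 22 = -16*((5 - 1*7) + 1)/(-44 - 38) - 22 = -16*((5 - 7) + 1)/(-82) - 22 = -16*(-2 + 1)*(-1)/82 - 22 = -(-16)*(-1)/82 - 22 = -16*1/82 - 22 = -8/41 - 22 = -910/41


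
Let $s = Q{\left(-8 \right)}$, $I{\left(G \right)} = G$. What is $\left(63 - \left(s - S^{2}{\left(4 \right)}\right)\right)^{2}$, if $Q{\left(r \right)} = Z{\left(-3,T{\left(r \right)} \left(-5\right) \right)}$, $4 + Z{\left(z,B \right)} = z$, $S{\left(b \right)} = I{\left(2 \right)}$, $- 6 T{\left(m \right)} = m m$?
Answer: $5476$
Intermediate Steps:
$T{\left(m \right)} = - \frac{m^{2}}{6}$ ($T{\left(m \right)} = - \frac{m m}{6} = - \frac{m^{2}}{6}$)
$S{\left(b \right)} = 2$
$Z{\left(z,B \right)} = -4 + z$
$Q{\left(r \right)} = -7$ ($Q{\left(r \right)} = -4 - 3 = -7$)
$s = -7$
$\left(63 - \left(s - S^{2}{\left(4 \right)}\right)\right)^{2} = \left(63 + \left(2^{2} - -7\right)\right)^{2} = \left(63 + \left(4 + 7\right)\right)^{2} = \left(63 + 11\right)^{2} = 74^{2} = 5476$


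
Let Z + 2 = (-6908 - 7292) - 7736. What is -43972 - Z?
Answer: -22034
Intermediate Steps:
Z = -21938 (Z = -2 + ((-6908 - 7292) - 7736) = -2 + (-14200 - 7736) = -2 - 21936 = -21938)
-43972 - Z = -43972 - 1*(-21938) = -43972 + 21938 = -22034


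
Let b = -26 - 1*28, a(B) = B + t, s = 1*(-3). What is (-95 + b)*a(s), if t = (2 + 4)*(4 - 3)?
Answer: -447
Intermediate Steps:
s = -3
t = 6 (t = 6*1 = 6)
a(B) = 6 + B (a(B) = B + 6 = 6 + B)
b = -54 (b = -26 - 28 = -54)
(-95 + b)*a(s) = (-95 - 54)*(6 - 3) = -149*3 = -447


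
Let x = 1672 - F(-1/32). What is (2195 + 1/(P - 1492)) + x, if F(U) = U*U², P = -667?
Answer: 273575184495/70746112 ≈ 3867.0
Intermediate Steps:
F(U) = U³
x = 54788097/32768 (x = 1672 - (-1/32)³ = 1672 - 1*(-1/32768) = 1672 + 1/32768 = 54788097/32768 ≈ 1672.0)
(2195 + 1/(P - 1492)) + x = (2195 + 1/(-667 - 1492)) + 54788097/32768 = (2195 + 1/(-2159)) + 54788097/32768 = (2195 - 1/2159) + 54788097/32768 = 4739004/2159 + 54788097/32768 = 273575184495/70746112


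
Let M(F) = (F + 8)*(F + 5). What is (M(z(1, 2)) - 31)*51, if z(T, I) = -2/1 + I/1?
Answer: 459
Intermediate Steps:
z(T, I) = -2 + I (z(T, I) = -2*1 + I*1 = -2 + I)
M(F) = (5 + F)*(8 + F) (M(F) = (8 + F)*(5 + F) = (5 + F)*(8 + F))
(M(z(1, 2)) - 31)*51 = ((40 + (-2 + 2)² + 13*(-2 + 2)) - 31)*51 = ((40 + 0² + 13*0) - 31)*51 = ((40 + 0 + 0) - 31)*51 = (40 - 31)*51 = 9*51 = 459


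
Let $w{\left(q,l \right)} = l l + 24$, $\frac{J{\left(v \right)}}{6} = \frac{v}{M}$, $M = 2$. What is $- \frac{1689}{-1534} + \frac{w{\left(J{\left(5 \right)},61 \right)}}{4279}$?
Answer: $\frac{12972061}{6563986} \approx 1.9762$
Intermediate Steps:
$J{\left(v \right)} = 3 v$ ($J{\left(v \right)} = 6 \frac{v}{2} = 3 v$)
$w{\left(q,l \right)} = 24 + l^{2}$ ($w{\left(q,l \right)} = l^{2} + 24 = 24 + l^{2}$)
$- \frac{1689}{-1534} + \frac{w{\left(J{\left(5 \right)},61 \right)}}{4279} = - \frac{1689}{-1534} + \frac{24 + 61^{2}}{4279} = \left(-1689\right) \left(- \frac{1}{1534}\right) + \left(24 + 3721\right) \frac{1}{4279} = \frac{1689}{1534} + 3745 \cdot \frac{1}{4279} = \frac{1689}{1534} + \frac{3745}{4279} = \frac{12972061}{6563986}$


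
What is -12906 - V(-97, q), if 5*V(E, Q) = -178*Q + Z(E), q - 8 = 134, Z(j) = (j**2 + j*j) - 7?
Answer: -11613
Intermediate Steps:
Z(j) = -7 + 2*j**2 (Z(j) = (j**2 + j**2) - 7 = 2*j**2 - 7 = -7 + 2*j**2)
q = 142 (q = 8 + 134 = 142)
V(E, Q) = -7/5 - 178*Q/5 + 2*E**2/5 (V(E, Q) = (-178*Q + (-7 + 2*E**2))/5 = (-7 - 178*Q + 2*E**2)/5 = -7/5 - 178*Q/5 + 2*E**2/5)
-12906 - V(-97, q) = -12906 - (-7/5 - 178/5*142 + (2/5)*(-97)**2) = -12906 - (-7/5 - 25276/5 + (2/5)*9409) = -12906 - (-7/5 - 25276/5 + 18818/5) = -12906 - 1*(-1293) = -12906 + 1293 = -11613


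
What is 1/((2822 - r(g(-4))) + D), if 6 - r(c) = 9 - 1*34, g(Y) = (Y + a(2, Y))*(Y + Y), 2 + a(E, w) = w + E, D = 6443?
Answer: 1/9234 ≈ 0.00010830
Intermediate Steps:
a(E, w) = -2 + E + w (a(E, w) = -2 + (w + E) = -2 + (E + w) = -2 + E + w)
g(Y) = 4*Y² (g(Y) = (Y + (-2 + 2 + Y))*(Y + Y) = (Y + Y)*(2*Y) = (2*Y)*(2*Y) = 4*Y²)
r(c) = 31 (r(c) = 6 - (9 - 1*34) = 6 - (9 - 34) = 6 - 1*(-25) = 6 + 25 = 31)
1/((2822 - r(g(-4))) + D) = 1/((2822 - 1*31) + 6443) = 1/((2822 - 31) + 6443) = 1/(2791 + 6443) = 1/9234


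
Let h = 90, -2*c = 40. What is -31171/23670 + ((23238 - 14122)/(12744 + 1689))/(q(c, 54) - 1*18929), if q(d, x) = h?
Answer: -2825237711599/2145316934430 ≈ -1.3169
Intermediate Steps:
c = -20 (c = -½*40 = -20)
q(d, x) = 90
-31171/23670 + ((23238 - 14122)/(12744 + 1689))/(q(c, 54) - 1*18929) = -31171/23670 + ((23238 - 14122)/(12744 + 1689))/(90 - 1*18929) = -31171*1/23670 + (9116/14433)/(90 - 18929) = -31171/23670 + (9116*(1/14433))/(-18839) = -31171/23670 + (9116/14433)*(-1/18839) = -31171/23670 - 9116/271903287 = -2825237711599/2145316934430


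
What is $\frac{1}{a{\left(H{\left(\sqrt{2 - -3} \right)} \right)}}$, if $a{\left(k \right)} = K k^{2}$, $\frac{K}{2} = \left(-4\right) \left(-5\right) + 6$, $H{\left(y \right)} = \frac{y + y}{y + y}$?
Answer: $\frac{1}{52} \approx 0.019231$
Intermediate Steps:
$H{\left(y \right)} = 1$ ($H{\left(y \right)} = \frac{2 y}{2 y} = 2 y \frac{1}{2 y} = 1$)
$K = 52$ ($K = 2 \left(\left(-4\right) \left(-5\right) + 6\right) = 2 \left(20 + 6\right) = 2 \cdot 26 = 52$)
$a{\left(k \right)} = 52 k^{2}$
$\frac{1}{a{\left(H{\left(\sqrt{2 - -3} \right)} \right)}} = \frac{1}{52 \cdot 1^{2}} = \frac{1}{52 \cdot 1} = \frac{1}{52}$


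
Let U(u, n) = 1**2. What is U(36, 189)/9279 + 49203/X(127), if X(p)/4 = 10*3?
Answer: 152184919/371160 ≈ 410.02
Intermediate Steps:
X(p) = 120 (X(p) = 4*(10*3) = 4*30 = 120)
U(u, n) = 1
U(36, 189)/9279 + 49203/X(127) = 1/9279 + 49203/120 = 1*(1/9279) + 49203*(1/120) = 1/9279 + 16401/40 = 152184919/371160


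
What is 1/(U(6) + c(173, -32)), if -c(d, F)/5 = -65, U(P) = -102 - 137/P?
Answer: 6/1201 ≈ 0.0049958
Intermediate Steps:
c(d, F) = 325 (c(d, F) = -5*(-65) = 325)
1/(U(6) + c(173, -32)) = 1/((-102 - 137/6) + 325) = 1/(-749/6 + 325) = 1/(1201/6) = 6/1201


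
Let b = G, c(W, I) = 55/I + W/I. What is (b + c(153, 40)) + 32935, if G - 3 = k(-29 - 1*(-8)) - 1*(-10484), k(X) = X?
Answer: 217031/5 ≈ 43406.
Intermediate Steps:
G = 10466 (G = 3 + ((-29 - 1*(-8)) - 1*(-10484)) = 3 + ((-29 + 8) + 10484) = 3 + (-21 + 10484) = 3 + 10463 = 10466)
b = 10466
(b + c(153, 40)) + 32935 = (10466 + (55 + 153)/40) + 32935 = (10466 + (1/40)*208) + 32935 = (10466 + 26/5) + 32935 = 52356/5 + 32935 = 217031/5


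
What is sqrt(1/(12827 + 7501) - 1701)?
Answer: I*sqrt(1452272934)/924 ≈ 41.243*I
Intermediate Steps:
sqrt(1/(12827 + 7501) - 1701) = sqrt(1/20328 - 1701) = sqrt(-34577927/20328) = I*sqrt(1452272934)/924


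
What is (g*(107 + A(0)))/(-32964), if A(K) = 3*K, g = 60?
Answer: -535/2747 ≈ -0.19476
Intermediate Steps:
(g*(107 + A(0)))/(-32964) = (60*(107 + 3*0))/(-32964) = (60*(107 + 0))*(-1/32964) = (60*107)*(-1/32964) = 6420*(-1/32964) = -535/2747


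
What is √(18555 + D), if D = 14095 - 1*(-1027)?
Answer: √33677 ≈ 183.51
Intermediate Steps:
D = 15122 (D = 14095 + 1027 = 15122)
√(18555 + D) = √(18555 + 15122) = √33677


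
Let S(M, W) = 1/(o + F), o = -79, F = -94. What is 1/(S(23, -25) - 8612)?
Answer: -173/1489877 ≈ -0.00011612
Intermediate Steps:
S(M, W) = -1/173 (S(M, W) = 1/(-79 - 94) = 1/(-173) = -1/173)
1/(S(23, -25) - 8612) = 1/(-1/173 - 8612) = 1/(-1489877/173) = -173/1489877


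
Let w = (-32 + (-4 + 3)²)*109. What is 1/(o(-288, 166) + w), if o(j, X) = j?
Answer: -1/3667 ≈ -0.00027270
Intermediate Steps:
w = -3379 (w = (-32 + (-1)²)*109 = (-32 + 1)*109 = -31*109 = -3379)
1/(o(-288, 166) + w) = 1/(-288 - 3379) = 1/(-3667) = -1/3667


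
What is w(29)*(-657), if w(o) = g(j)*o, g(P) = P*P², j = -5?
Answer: 2381625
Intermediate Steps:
g(P) = P³
w(o) = -125*o (w(o) = (-5)³*o = -125*o)
w(29)*(-657) = -125*29*(-657) = -3625*(-657) = 2381625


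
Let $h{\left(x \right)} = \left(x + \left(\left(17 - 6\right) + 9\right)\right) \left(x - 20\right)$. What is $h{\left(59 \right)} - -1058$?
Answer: $4139$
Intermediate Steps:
$h{\left(x \right)} = \left(-20 + x\right) \left(20 + x\right)$ ($h{\left(x \right)} = \left(x + \left(11 + 9\right)\right) \left(-20 + x\right) = \left(x + 20\right) \left(-20 + x\right) = \left(20 + x\right) \left(-20 + x\right) = \left(-20 + x\right) \left(20 + x\right)$)
$h{\left(59 \right)} - -1058 = \left(-400 + 59^{2}\right) - -1058 = \left(-400 + 3481\right) + 1058 = 3081 + 1058 = 4139$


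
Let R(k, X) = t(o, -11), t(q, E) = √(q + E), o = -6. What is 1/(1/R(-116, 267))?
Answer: I*√17 ≈ 4.1231*I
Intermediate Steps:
t(q, E) = √(E + q)
R(k, X) = I*√17 (R(k, X) = √(-11 - 6) = √(-17) = I*√17)
1/(1/R(-116, 267)) = 1/(1/(I*√17)) = 1/(-I*√17/17) = I*√17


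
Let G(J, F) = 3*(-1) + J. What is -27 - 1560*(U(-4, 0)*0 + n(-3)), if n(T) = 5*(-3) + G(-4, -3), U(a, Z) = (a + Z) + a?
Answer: 34293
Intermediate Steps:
G(J, F) = -3 + J
U(a, Z) = Z + 2*a (U(a, Z) = (Z + a) + a = Z + 2*a)
n(T) = -22 (n(T) = 5*(-3) + (-3 - 4) = -15 - 7 = -22)
-27 - 1560*(U(-4, 0)*0 + n(-3)) = -27 - 1560*((0 + 2*(-4))*0 - 22) = -27 - 1560*((0 - 8)*0 - 22) = -27 - 1560*(-8*0 - 22) = -27 - 1560*(0 - 22) = -27 - 1560*(-22) = -27 + 34320 = 34293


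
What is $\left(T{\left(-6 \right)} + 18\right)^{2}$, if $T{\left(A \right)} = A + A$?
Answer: $36$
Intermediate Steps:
$T{\left(A \right)} = 2 A$
$\left(T{\left(-6 \right)} + 18\right)^{2} = \left(2 \left(-6\right) + 18\right)^{2} = \left(-12 + 18\right)^{2} = 6^{2} = 36$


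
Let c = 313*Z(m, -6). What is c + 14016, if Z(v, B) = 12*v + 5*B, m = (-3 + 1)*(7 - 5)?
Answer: -10398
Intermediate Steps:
m = -4 (m = -2*2 = -4)
Z(v, B) = 5*B + 12*v
c = -24414 (c = 313*(5*(-6) + 12*(-4)) = 313*(-30 - 48) = 313*(-78) = -24414)
c + 14016 = -24414 + 14016 = -10398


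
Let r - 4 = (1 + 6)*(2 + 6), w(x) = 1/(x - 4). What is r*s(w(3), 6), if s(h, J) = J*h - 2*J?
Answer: -1080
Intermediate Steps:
w(x) = 1/(-4 + x)
s(h, J) = -2*J + J*h
r = 60 (r = 4 + (1 + 6)*(2 + 6) = 4 + 7*8 = 4 + 56 = 60)
r*s(w(3), 6) = 60*(6*(-2 + 1/(-4 + 3))) = 60*(6*(-2 + 1/(-1))) = 60*(6*(-2 - 1)) = 60*(6*(-3)) = 60*(-18) = -1080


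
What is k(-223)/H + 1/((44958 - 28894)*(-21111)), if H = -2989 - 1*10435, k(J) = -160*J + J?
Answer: -751526858747/284527640256 ≈ -2.6413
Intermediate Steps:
k(J) = -159*J
H = -13424 (H = -2989 - 10435 = -13424)
k(-223)/H + 1/((44958 - 28894)*(-21111)) = -159*(-223)/(-13424) + 1/((44958 - 28894)*(-21111)) = 35457*(-1/13424) - 1/21111/16064 = -35457/13424 + (1/16064)*(-1/21111) = -35457/13424 - 1/339127104 = -751526858747/284527640256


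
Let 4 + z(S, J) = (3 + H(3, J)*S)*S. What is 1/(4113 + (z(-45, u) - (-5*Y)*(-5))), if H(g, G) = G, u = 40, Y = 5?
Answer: 1/84849 ≈ 1.1786e-5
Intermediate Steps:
z(S, J) = -4 + S*(3 + J*S) (z(S, J) = -4 + (3 + J*S)*S = -4 + S*(3 + J*S))
1/(4113 + (z(-45, u) - (-5*Y)*(-5))) = 1/(4113 + ((-4 + 3*(-45) + 40*(-45)²) - (-5*5)*(-5))) = 1/(4113 + ((-4 - 135 + 40*2025) - (-25)*(-5))) = 1/(4113 + ((-4 - 135 + 81000) - 1*125)) = 1/(4113 + (80861 - 125)) = 1/(4113 + 80736) = 1/84849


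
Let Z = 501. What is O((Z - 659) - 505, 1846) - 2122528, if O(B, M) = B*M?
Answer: -3346426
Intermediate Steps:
O((Z - 659) - 505, 1846) - 2122528 = ((501 - 659) - 505)*1846 - 2122528 = (-158 - 505)*1846 - 2122528 = -663*1846 - 2122528 = -1223898 - 2122528 = -3346426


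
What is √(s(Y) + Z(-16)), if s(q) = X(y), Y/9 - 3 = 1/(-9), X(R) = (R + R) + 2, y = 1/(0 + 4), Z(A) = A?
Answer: 3*I*√6/2 ≈ 3.6742*I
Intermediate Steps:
y = ¼ (y = 1/4 = ¼ ≈ 0.25000)
X(R) = 2 + 2*R (X(R) = 2*R + 2 = 2 + 2*R)
Y = 26 (Y = 27 + 9*(1/(-9)) = 27 + 9*(1*(-⅑)) = 27 + 9*(-⅑) = 27 - 1 = 26)
s(q) = 5/2 (s(q) = 2 + 2*(¼) = 2 + ½ = 5/2)
√(s(Y) + Z(-16)) = √(5/2 - 16) = √(-27/2) = 3*I*√6/2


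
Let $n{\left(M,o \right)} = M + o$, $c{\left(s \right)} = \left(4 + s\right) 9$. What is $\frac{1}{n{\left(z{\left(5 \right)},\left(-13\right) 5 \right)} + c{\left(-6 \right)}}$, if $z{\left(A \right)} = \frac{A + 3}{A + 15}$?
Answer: $- \frac{5}{413} \approx -0.012107$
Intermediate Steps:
$c{\left(s \right)} = 36 + 9 s$
$z{\left(A \right)} = \frac{3 + A}{15 + A}$
$\frac{1}{n{\left(z{\left(5 \right)},\left(-13\right) 5 \right)} + c{\left(-6 \right)}} = \frac{1}{\left(\frac{3 + 5}{15 + 5} - 65\right) + \left(36 + 9 \left(-6\right)\right)} = \frac{1}{\left(\frac{1}{20} \cdot 8 - 65\right) + \left(36 - 54\right)} = \frac{1}{\left(\frac{1}{20} \cdot 8 - 65\right) - 18} = \frac{1}{\left(\frac{2}{5} - 65\right) - 18} = \frac{1}{- \frac{323}{5} - 18} = \frac{1}{- \frac{413}{5}} = - \frac{5}{413}$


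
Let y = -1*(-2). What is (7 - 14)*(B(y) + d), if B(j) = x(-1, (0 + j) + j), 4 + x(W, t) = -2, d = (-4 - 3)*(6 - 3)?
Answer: 189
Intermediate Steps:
d = -21 (d = -7*3 = -21)
y = 2
x(W, t) = -6 (x(W, t) = -4 - 2 = -6)
B(j) = -6
(7 - 14)*(B(y) + d) = (7 - 14)*(-6 - 21) = -7*(-27) = 189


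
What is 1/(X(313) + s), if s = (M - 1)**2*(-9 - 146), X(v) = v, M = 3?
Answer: -1/307 ≈ -0.0032573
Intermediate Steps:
s = -620 (s = (3 - 1)**2*(-9 - 146) = 2**2*(-155) = 4*(-155) = -620)
1/(X(313) + s) = 1/(313 - 620) = 1/(-307) = -1/307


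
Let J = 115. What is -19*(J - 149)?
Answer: 646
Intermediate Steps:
-19*(J - 149) = -19*(115 - 149) = -19*(-34) = 646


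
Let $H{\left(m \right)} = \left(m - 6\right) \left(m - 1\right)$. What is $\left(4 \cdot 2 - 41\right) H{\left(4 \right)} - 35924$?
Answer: $-35726$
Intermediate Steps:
$H{\left(m \right)} = \left(-1 + m\right) \left(-6 + m\right)$ ($H{\left(m \right)} = \left(-6 + m\right) \left(-1 + m\right) = \left(-1 + m\right) \left(-6 + m\right)$)
$\left(4 \cdot 2 - 41\right) H{\left(4 \right)} - 35924 = \left(4 \cdot 2 - 41\right) \left(6 + 4^{2} - 28\right) - 35924 = \left(8 - 41\right) \left(6 + 16 - 28\right) - 35924 = \left(-33\right) \left(-6\right) - 35924 = 198 - 35924 = -35726$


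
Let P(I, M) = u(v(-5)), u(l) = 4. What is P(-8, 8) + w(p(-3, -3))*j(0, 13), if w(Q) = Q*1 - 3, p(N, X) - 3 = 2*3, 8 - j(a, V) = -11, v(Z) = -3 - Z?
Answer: 118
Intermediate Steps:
j(a, V) = 19 (j(a, V) = 8 - 1*(-11) = 8 + 11 = 19)
P(I, M) = 4
p(N, X) = 9 (p(N, X) = 3 + 2*3 = 3 + 6 = 9)
w(Q) = -3 + Q (w(Q) = Q - 3 = -3 + Q)
P(-8, 8) + w(p(-3, -3))*j(0, 13) = 4 + (-3 + 9)*19 = 4 + 6*19 = 4 + 114 = 118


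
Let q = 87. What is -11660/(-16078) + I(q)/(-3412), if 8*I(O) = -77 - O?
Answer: 40113519/54858136 ≈ 0.73122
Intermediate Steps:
I(O) = -77/8 - O/8 (I(O) = (-77 - O)/8 = -77/8 - O/8)
-11660/(-16078) + I(q)/(-3412) = -11660/(-16078) + (-77/8 - ⅛*87)/(-3412) = -11660*(-1/16078) + (-77/8 - 87/8)*(-1/3412) = 5830/8039 - 41/2*(-1/3412) = 5830/8039 + 41/6824 = 40113519/54858136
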